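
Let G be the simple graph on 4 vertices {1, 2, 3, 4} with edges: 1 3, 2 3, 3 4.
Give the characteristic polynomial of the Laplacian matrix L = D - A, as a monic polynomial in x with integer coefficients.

x^4 - 6x^3 + 9x^2 - 4x

Reading degrees in the order [1, 2, 3, 4] gives [1, 1, 3, 1]; set D = diag(1, 1, 3, 1) and form L = D - A. Computing det(xI - L) by cofactor expansion (or equivalently via sum-over-permutations) gives x^4 - 6x^3 + 9x^2 - 4x. The constant term is 0 because L is singular (the all-ones vector lies in its kernel). The eigenvalues sum to 6, which equals trace(L) = 2|E|.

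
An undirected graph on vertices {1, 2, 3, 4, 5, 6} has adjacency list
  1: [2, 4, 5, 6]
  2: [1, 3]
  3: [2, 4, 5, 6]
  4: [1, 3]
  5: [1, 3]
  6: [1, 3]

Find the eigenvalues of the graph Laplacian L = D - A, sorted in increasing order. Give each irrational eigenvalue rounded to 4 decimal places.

[0, 2, 2, 2, 4, 6]

Each diagonal entry of L is the vertex degree and each off-diagonal entry is -1 where an edge is present, 0 otherwise; in the order [1, 2, 3, 4, 5, 6] the diagonal is [4, 2, 4, 2, 2, 2]. Diagonalising L (or applying a numerical eigensolver to the 6x6 matrix) gives the spectrum above. The eigenvalues sum to 16, which equals trace(L) = 2|E|. There is one zero in the spectrum, matching the 1 component.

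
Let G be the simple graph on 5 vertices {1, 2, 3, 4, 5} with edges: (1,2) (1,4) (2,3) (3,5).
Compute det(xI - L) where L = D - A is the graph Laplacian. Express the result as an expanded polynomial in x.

With the vertex order [1, 2, 3, 4, 5], the degrees are [2, 2, 2, 1, 1], giving D = diag(2, 2, 2, 1, 1) and L = D - A. Computing det(xI - L) by cofactor expansion (or equivalently via sum-over-permutations) gives x^5 - 8x^4 + 21x^3 - 20x^2 + 5x. Since p(0) = det(-L) = 0, x divides p(x). The largest eigenvalue, 3.6180, is at most the vertex count 5.

x^5 - 8x^4 + 21x^3 - 20x^2 + 5x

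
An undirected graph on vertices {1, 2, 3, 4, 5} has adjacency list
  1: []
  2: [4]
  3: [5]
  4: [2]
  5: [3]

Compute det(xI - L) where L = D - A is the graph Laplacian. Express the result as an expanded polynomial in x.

x^5 - 4x^4 + 4x^3

With the vertex order [1, 2, 3, 4, 5], the degrees are [0, 1, 1, 1, 1], giving D = diag(0, 1, 1, 1, 1) and L = D - A. Computing det(xI - L) by cofactor expansion (or equivalently via sum-over-permutations) gives x^5 - 4x^4 + 4x^3. Since p(0) = det(-L) = 0, x divides p(x). The eigenvalues sum to 4, which equals trace(L) = 2|E|.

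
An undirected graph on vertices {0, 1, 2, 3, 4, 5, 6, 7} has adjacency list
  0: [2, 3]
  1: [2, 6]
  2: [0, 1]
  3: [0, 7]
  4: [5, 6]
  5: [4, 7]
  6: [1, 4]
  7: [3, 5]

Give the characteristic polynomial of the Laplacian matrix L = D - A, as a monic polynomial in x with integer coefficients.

x^8 - 16x^7 + 104x^6 - 352x^5 + 660x^4 - 672x^3 + 336x^2 - 64x

With the vertex order [0, 1, 2, 3, 4, 5, 6, 7], the degrees are [2, 2, 2, 2, 2, 2, 2, 2], giving D = diag(2, 2, 2, 2, 2, 2, 2, 2) and L = D - A. L has integer entries, so p(x) = det(xI - L) has integer coefficients. Expanding the determinant yields x^8 - 16x^7 + 104x^6 - 352x^5 + 660x^4 - 672x^3 + 336x^2 - 64x. The coefficient of x^7 equals -trace(L) = -16, matching the sum of degrees. By the matrix-tree theorem the graph has (1/8) * product of the nonzero eigenvalues = 8 spanning trees.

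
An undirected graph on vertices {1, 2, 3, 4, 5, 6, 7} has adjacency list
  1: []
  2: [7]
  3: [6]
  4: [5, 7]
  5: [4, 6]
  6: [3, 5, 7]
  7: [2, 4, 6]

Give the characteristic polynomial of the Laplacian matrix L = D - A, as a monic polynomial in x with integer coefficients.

Each diagonal entry of L is the vertex degree and each off-diagonal entry is -1 where an edge is present, 0 otherwise; in the order [1, 2, 3, 4, 5, 6, 7] the diagonal is [0, 1, 1, 2, 2, 3, 3]. L has integer entries, so p(x) = det(xI - L) has integer coefficients. Expanding the determinant yields x^7 - 12x^6 + 52x^5 - 100x^4 + 83x^3 - 24x^2. The coefficient of x^6 equals -trace(L) = -12, matching the sum of degrees.

x^7 - 12x^6 + 52x^5 - 100x^4 + 83x^3 - 24x^2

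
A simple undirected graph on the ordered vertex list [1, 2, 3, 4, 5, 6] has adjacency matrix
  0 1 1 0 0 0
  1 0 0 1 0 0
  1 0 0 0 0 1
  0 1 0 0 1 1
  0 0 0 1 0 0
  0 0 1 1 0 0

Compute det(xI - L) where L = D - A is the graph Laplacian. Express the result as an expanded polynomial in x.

x^6 - 12x^5 + 53x^4 - 106x^3 + 95x^2 - 30x

Each diagonal entry of L is the vertex degree and each off-diagonal entry is -1 where an edge is present, 0 otherwise; in the order [1, 2, 3, 4, 5, 6] the diagonal is [2, 2, 2, 3, 1, 2]. L has integer entries, so p(x) = det(xI - L) has integer coefficients. Expanding the determinant yields x^6 - 12x^5 + 53x^4 - 106x^3 + 95x^2 - 30x. The coefficient of x^5 equals -trace(L) = -12, matching the sum of degrees. The largest eigenvalue, 4.3028, is at most the vertex count 6.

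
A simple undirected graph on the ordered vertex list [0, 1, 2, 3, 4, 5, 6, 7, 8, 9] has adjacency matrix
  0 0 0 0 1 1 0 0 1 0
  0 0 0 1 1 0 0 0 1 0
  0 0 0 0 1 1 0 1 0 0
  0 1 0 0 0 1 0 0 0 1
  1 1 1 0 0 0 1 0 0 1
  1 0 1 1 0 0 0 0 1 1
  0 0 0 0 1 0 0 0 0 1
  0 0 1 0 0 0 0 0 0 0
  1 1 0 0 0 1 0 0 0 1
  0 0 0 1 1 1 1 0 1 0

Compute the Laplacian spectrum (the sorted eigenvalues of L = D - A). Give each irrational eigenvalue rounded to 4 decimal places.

Reading degrees in the order [0, 1, 2, 3, 4, 5, 6, 7, 8, 9] gives [3, 3, 3, 3, 5, 5, 2, 1, 4, 5]; set D = diag(3, 3, 3, 3, 5, 5, 2, 1, 4, 5) and form L = D - A. The multiplicity of 0 as a Laplacian eigenvalue equals the number of connected components. The single zero eigenvalue shows the graph is connected. By the matrix-tree theorem the graph has (1/10) * product of the nonzero eigenvalues = 2609 spanning trees.

[0, 0.6533, 1.7019, 2.3543, 3.0563, 3.2411, 4.1571, 5.3361, 6.2978, 7.2022]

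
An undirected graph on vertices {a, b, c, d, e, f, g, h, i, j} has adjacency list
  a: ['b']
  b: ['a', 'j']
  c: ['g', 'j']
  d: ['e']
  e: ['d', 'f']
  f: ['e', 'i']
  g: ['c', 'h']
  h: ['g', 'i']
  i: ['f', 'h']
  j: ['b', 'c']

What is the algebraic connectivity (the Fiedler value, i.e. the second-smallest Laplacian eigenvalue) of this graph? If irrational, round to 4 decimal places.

Reading degrees in the order [a, b, c, d, e, f, g, h, i, j] gives [1, 2, 2, 1, 2, 2, 2, 2, 2, 2]; set D = diag(1, 2, 2, 1, 2, 2, 2, 2, 2, 2) and form L = D - A. Computing the eigenvalues of L and sorting gives [0, 0.0979, 0.3820, 0.8244, 1.3820, 2, 2.6180, 3.1756, 3.6180, 3.9021]. The Fiedler value lambda_2 = 0.0979 is strictly positive, so the graph is connected. By the matrix-tree theorem the graph has (1/10) * product of the nonzero eigenvalues = 1 spanning tree.

0.0979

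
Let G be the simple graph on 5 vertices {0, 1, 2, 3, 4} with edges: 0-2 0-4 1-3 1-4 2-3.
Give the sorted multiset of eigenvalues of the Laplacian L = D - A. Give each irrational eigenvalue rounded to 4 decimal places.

[0, 1.3820, 1.3820, 3.6180, 3.6180]

Each diagonal entry of L is the vertex degree and each off-diagonal entry is -1 where an edge is present, 0 otherwise; in the order [0, 1, 2, 3, 4] the diagonal is [2, 2, 2, 2, 2]. L is symmetric positive semidefinite, so every eigenvalue is real and nonnegative. The single zero eigenvalue shows the graph is connected. The largest eigenvalue, 3.6180, is at most the vertex count 5.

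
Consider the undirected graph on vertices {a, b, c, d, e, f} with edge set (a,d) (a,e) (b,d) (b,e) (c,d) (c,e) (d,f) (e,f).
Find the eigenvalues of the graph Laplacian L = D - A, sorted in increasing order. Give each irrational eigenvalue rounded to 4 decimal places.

With the vertex order [a, b, c, d, e, f], the degrees are [2, 2, 2, 4, 4, 2], giving D = diag(2, 2, 2, 4, 4, 2) and L = D - A. Diagonalising L (or applying a numerical eigensolver to the 6x6 matrix) gives the spectrum above. The single zero eigenvalue shows the graph is connected. The eigenvalues sum to 16, which equals trace(L) = 2|E|.

[0, 2, 2, 2, 4, 6]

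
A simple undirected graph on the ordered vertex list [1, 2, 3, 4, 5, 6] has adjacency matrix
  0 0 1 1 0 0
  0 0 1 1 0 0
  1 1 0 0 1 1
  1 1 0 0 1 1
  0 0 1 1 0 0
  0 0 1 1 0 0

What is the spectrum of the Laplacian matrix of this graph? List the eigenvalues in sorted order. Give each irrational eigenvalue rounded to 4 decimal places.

With the vertex order [1, 2, 3, 4, 5, 6], the degrees are [2, 2, 4, 4, 2, 2], giving D = diag(2, 2, 4, 4, 2, 2) and L = D - A. L is symmetric positive semidefinite, so every eigenvalue is real and nonnegative. The single zero eigenvalue shows the graph is connected. There is one zero in the spectrum, matching the 1 component.

[0, 2, 2, 2, 4, 6]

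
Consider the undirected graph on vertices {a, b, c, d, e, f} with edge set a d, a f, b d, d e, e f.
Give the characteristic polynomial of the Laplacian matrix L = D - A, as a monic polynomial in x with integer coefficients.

x^6 - 10x^5 + 34x^4 - 46x^3 + 20x^2

Reading degrees in the order [a, b, c, d, e, f] gives [2, 1, 0, 3, 2, 2]; set D = diag(2, 1, 0, 3, 2, 2) and form L = D - A. L has integer entries, so p(x) = det(xI - L) has integer coefficients. Expanding the determinant yields x^6 - 10x^5 + 34x^4 - 46x^3 + 20x^2. The constant term is 0 because L is singular (the all-ones vector lies in its kernel). The eigenvalues sum to 10, which equals trace(L) = 2|E|. There are 2 zeros in the spectrum, matching the 2 components.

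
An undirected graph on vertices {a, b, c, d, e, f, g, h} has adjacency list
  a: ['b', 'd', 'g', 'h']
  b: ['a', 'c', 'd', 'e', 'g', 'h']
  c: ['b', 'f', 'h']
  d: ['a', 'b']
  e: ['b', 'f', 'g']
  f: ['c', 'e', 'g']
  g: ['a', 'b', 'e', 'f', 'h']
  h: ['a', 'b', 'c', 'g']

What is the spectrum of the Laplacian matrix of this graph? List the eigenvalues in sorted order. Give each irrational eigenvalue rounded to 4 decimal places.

[0, 1.5023, 2.5488, 3.0832, 4.1261, 5.3826, 6.1594, 7.1976]

With the vertex order [a, b, c, d, e, f, g, h], the degrees are [4, 6, 3, 2, 3, 3, 5, 4], giving D = diag(4, 6, 3, 2, 3, 3, 5, 4) and L = D - A. L is symmetric positive semidefinite, so every eigenvalue is real and nonnegative. The single zero eigenvalue shows the graph is connected. By the matrix-tree theorem the graph has (1/8) * product of the nonzero eigenvalues = 1453 spanning trees.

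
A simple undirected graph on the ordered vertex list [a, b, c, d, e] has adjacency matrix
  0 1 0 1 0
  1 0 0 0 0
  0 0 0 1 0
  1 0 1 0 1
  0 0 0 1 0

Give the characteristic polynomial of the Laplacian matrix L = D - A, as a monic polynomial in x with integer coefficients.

Reading degrees in the order [a, b, c, d, e] gives [2, 1, 1, 3, 1]; set D = diag(2, 1, 1, 3, 1) and form L = D - A. Computing det(xI - L) by cofactor expansion (or equivalently via sum-over-permutations) gives x^5 - 8x^4 + 20x^3 - 18x^2 + 5x. The coefficient of x^4 equals -trace(L) = -8, matching the sum of degrees.

x^5 - 8x^4 + 20x^3 - 18x^2 + 5x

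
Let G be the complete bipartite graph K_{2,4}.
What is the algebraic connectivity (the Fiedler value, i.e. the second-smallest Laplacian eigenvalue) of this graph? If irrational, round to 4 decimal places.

2

The graph has 6 vertices and degree multiset [4, 4, 2, 2, 2, 2]; D is the diagonal matrix of degrees and L = D - A. The sorted Laplacian eigenvalues are [0, 2, 2, 2, 4, 6]; the algebraic connectivity is the second entry, 2.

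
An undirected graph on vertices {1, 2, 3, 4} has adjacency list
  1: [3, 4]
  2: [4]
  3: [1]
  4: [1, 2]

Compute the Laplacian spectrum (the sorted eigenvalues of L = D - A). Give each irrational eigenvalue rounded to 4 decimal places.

With the vertex order [1, 2, 3, 4], the degrees are [2, 1, 1, 2], giving D = diag(2, 1, 1, 2) and L = D - A. Since every row of L sums to 0, the all-ones vector is in the kernel and 0 is an eigenvalue. The single zero eigenvalue shows the graph is connected. The largest eigenvalue, 3.4142, is at most the vertex count 4. By the matrix-tree theorem the graph has (1/4) * product of the nonzero eigenvalues = 1 spanning tree.

[0, 0.5858, 2, 3.4142]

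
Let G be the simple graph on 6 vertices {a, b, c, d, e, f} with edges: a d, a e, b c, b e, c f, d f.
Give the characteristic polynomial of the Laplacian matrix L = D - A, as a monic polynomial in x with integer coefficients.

x^6 - 12x^5 + 54x^4 - 112x^3 + 105x^2 - 36x

With the vertex order [a, b, c, d, e, f], the degrees are [2, 2, 2, 2, 2, 2], giving D = diag(2, 2, 2, 2, 2, 2) and L = D - A. Computing det(xI - L) by cofactor expansion (or equivalently via sum-over-permutations) gives x^6 - 12x^5 + 54x^4 - 112x^3 + 105x^2 - 36x. The constant term is 0 because L is singular (the all-ones vector lies in its kernel). There is one zero in the spectrum, matching the 1 component. The largest eigenvalue, 4, is at most the vertex count 6.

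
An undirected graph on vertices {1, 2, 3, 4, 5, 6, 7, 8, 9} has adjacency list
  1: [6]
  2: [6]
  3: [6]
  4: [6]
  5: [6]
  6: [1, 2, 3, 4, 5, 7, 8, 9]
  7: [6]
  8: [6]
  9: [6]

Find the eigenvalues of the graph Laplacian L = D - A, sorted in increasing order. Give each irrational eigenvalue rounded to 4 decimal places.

[0, 1, 1, 1, 1, 1, 1, 1, 9]

Reading degrees in the order [1, 2, 3, 4, 5, 6, 7, 8, 9] gives [1, 1, 1, 1, 1, 8, 1, 1, 1]; set D = diag(1, 1, 1, 1, 1, 8, 1, 1, 1) and form L = D - A. Diagonalising L (or applying a numerical eigensolver to the 9x9 matrix) gives the spectrum above. There is one zero in the spectrum, matching the 1 component.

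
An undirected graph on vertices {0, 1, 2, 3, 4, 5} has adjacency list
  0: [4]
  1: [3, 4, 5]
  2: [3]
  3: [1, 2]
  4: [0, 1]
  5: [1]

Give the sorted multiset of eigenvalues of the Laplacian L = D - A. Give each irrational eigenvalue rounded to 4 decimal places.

[0, 0.3820, 0.6972, 2, 2.6180, 4.3028]

With the vertex order [0, 1, 2, 3, 4, 5], the degrees are [1, 3, 1, 2, 2, 1], giving D = diag(1, 3, 1, 2, 2, 1) and L = D - A. Diagonalising L (or applying a numerical eigensolver to the 6x6 matrix) gives the spectrum above. The single zero eigenvalue shows the graph is connected. The largest eigenvalue, 4.3028, is at most the vertex count 6.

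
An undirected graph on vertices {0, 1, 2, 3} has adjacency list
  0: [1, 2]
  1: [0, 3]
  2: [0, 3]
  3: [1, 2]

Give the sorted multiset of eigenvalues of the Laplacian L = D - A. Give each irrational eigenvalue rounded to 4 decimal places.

[0, 2, 2, 4]

Each diagonal entry of L is the vertex degree and each off-diagonal entry is -1 where an edge is present, 0 otherwise; in the order [0, 1, 2, 3] the diagonal is [2, 2, 2, 2]. Since every row of L sums to 0, the all-ones vector is in the kernel and 0 is an eigenvalue. By the matrix-tree theorem the graph has (1/4) * product of the nonzero eigenvalues = 4 spanning trees.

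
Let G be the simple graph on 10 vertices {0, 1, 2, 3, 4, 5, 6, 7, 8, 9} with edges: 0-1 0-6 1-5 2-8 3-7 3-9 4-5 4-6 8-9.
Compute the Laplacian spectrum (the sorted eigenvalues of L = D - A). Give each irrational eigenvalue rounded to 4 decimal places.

Each diagonal entry of L is the vertex degree and each off-diagonal entry is -1 where an edge is present, 0 otherwise; in the order [0, 1, 2, 3, 4, 5, 6, 7, 8, 9] the diagonal is [2, 2, 1, 2, 2, 2, 2, 1, 2, 2]. L is symmetric positive semidefinite, so every eigenvalue is real and nonnegative. The 2 zero eigenvalues correspond to the 2 connected components. The largest eigenvalue, 3.6180, is at most the vertex count 10. The eigenvalues sum to 18, which equals trace(L) = 2|E|.

[0, 0, 0.3820, 1.3820, 1.3820, 1.3820, 2.6180, 3.6180, 3.6180, 3.6180]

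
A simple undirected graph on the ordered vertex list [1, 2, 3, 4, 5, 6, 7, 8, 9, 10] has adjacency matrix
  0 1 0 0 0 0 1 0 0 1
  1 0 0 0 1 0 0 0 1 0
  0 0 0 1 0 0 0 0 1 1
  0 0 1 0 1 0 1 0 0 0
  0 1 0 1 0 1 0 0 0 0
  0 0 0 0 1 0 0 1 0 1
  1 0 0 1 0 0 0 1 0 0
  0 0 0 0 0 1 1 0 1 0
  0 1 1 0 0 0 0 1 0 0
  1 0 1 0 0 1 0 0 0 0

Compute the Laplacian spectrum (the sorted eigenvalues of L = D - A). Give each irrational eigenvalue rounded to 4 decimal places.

[0, 2, 2, 2, 2, 2, 5, 5, 5, 5]

With the vertex order [1, 2, 3, 4, 5, 6, 7, 8, 9, 10], the degrees are [3, 3, 3, 3, 3, 3, 3, 3, 3, 3], giving D = diag(3, 3, 3, 3, 3, 3, 3, 3, 3, 3) and L = D - A. L is symmetric positive semidefinite, so every eigenvalue is real and nonnegative. The single zero eigenvalue shows the graph is connected. The eigenvalues sum to 30, which equals trace(L) = 2|E|.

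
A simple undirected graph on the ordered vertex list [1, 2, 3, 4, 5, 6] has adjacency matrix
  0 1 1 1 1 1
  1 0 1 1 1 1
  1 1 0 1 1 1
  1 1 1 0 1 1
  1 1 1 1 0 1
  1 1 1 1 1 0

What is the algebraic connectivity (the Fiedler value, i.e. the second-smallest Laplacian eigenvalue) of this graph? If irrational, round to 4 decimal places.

6

With the vertex order [1, 2, 3, 4, 5, 6], the degrees are [5, 5, 5, 5, 5, 5], giving D = diag(5, 5, 5, 5, 5, 5) and L = D - A. The sorted Laplacian eigenvalues are [0, 6, 6, 6, 6, 6]; the algebraic connectivity is the second entry, 6.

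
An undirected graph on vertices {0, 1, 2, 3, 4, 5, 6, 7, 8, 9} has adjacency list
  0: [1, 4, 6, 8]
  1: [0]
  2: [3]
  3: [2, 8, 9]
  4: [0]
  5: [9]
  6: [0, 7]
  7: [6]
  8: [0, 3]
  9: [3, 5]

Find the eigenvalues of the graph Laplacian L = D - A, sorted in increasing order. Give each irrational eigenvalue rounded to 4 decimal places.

Each diagonal entry of L is the vertex degree and each off-diagonal entry is -1 where an edge is present, 0 otherwise; in the order [0, 1, 2, 3, 4, 5, 6, 7, 8, 9] the diagonal is [4, 1, 1, 3, 1, 1, 2, 1, 2, 2]. The multiplicity of 0 as a Laplacian eigenvalue equals the number of connected components. The single zero eigenvalue shows the graph is connected. The eigenvalues sum to 18, which equals trace(L) = 2|E|. The largest eigenvalue, 5.2005, is at most the vertex count 10.

[0, 0.1626, 0.5188, 0.6270, 1, 1.5072, 2.3111, 2.5027, 4.1701, 5.2005]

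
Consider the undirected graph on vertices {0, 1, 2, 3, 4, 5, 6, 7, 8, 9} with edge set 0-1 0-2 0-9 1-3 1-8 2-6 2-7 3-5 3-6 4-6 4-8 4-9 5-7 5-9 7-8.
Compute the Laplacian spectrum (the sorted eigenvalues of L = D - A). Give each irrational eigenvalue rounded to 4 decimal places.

Each diagonal entry of L is the vertex degree and each off-diagonal entry is -1 where an edge is present, 0 otherwise; in the order [0, 1, 2, 3, 4, 5, 6, 7, 8, 9] the diagonal is [3, 3, 3, 3, 3, 3, 3, 3, 3, 3]. Diagonalising L (or applying a numerical eigensolver to the 10x10 matrix) gives the spectrum above. There is one zero in the spectrum, matching the 1 component.

[0, 2, 2, 2, 2, 2, 5, 5, 5, 5]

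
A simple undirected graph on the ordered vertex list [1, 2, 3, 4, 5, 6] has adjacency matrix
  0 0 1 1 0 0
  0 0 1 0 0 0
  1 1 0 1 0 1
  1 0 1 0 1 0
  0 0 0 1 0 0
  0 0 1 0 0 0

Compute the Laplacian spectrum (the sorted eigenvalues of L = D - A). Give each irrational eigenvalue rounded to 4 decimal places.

[0, 0.6314, 1, 1.4738, 3.7877, 5.1071]

Each diagonal entry of L is the vertex degree and each off-diagonal entry is -1 where an edge is present, 0 otherwise; in the order [1, 2, 3, 4, 5, 6] the diagonal is [2, 1, 4, 3, 1, 1]. Since every row of L sums to 0, the all-ones vector is in the kernel and 0 is an eigenvalue. By the matrix-tree theorem the graph has (1/6) * product of the nonzero eigenvalues = 3 spanning trees.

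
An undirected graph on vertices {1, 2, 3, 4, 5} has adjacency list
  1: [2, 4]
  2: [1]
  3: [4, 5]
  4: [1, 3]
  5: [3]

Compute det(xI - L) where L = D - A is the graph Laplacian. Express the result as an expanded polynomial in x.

With the vertex order [1, 2, 3, 4, 5], the degrees are [2, 1, 2, 2, 1], giving D = diag(2, 1, 2, 2, 1) and L = D - A. L has integer entries, so p(x) = det(xI - L) has integer coefficients. Expanding the determinant yields x^5 - 8x^4 + 21x^3 - 20x^2 + 5x. The constant term is 0 because L is singular (the all-ones vector lies in its kernel). There is one zero in the spectrum, matching the 1 component.

x^5 - 8x^4 + 21x^3 - 20x^2 + 5x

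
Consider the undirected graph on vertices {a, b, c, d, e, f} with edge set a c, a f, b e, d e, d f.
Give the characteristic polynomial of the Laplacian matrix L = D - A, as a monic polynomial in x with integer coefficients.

Reading degrees in the order [a, b, c, d, e, f] gives [2, 1, 1, 2, 2, 2]; set D = diag(2, 1, 1, 2, 2, 2) and form L = D - A. Computing det(xI - L) by cofactor expansion (or equivalently via sum-over-permutations) gives x^6 - 10x^5 + 36x^4 - 56x^3 + 35x^2 - 6x. The coefficient of x^5 equals -trace(L) = -10, matching the sum of degrees. The eigenvalues sum to 10, which equals trace(L) = 2|E|. By the matrix-tree theorem the graph has (1/6) * product of the nonzero eigenvalues = 1 spanning tree.

x^6 - 10x^5 + 36x^4 - 56x^3 + 35x^2 - 6x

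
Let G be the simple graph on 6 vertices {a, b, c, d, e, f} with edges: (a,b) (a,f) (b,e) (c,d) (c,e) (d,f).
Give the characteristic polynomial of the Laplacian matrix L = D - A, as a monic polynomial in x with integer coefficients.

x^6 - 12x^5 + 54x^4 - 112x^3 + 105x^2 - 36x

With the vertex order [a, b, c, d, e, f], the degrees are [2, 2, 2, 2, 2, 2], giving D = diag(2, 2, 2, 2, 2, 2) and L = D - A. L has integer entries, so p(x) = det(xI - L) has integer coefficients. Expanding the determinant yields x^6 - 12x^5 + 54x^4 - 112x^3 + 105x^2 - 36x. Since p(0) = det(-L) = 0, x divides p(x). The eigenvalues sum to 12, which equals trace(L) = 2|E|. The largest eigenvalue, 4, is at most the vertex count 6.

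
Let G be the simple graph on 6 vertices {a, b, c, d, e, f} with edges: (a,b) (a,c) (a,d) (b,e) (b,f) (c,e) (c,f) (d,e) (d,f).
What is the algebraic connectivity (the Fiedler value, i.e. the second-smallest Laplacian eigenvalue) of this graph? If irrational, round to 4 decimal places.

Each diagonal entry of L is the vertex degree and each off-diagonal entry is -1 where an edge is present, 0 otherwise; in the order [a, b, c, d, e, f] the diagonal is [3, 3, 3, 3, 3, 3]. The sorted Laplacian eigenvalues are [0, 3, 3, 3, 3, 6]; the algebraic connectivity is the second entry, 3.

3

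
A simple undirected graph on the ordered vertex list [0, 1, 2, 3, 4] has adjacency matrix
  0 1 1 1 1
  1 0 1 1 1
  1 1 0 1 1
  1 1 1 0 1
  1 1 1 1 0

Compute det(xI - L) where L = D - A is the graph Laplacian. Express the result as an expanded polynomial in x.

Reading degrees in the order [0, 1, 2, 3, 4] gives [4, 4, 4, 4, 4]; set D = diag(4, 4, 4, 4, 4) and form L = D - A. The eigenvalues of L are [0, 5, 5, 5, 5]; the characteristic polynomial is the product of (x - lambda_i), which multiplies out to x^5 - 20x^4 + 150x^3 - 500x^2 + 625x. Since p(0) = det(-L) = 0, x divides p(x).

x^5 - 20x^4 + 150x^3 - 500x^2 + 625x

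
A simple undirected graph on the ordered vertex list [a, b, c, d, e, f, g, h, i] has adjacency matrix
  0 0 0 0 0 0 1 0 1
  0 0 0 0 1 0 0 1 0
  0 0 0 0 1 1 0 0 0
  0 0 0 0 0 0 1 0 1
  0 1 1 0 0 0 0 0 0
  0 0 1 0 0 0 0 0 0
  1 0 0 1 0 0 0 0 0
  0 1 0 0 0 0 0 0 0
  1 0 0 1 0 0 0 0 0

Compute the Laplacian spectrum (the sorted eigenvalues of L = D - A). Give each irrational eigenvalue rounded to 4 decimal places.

With the vertex order [a, b, c, d, e, f, g, h, i], the degrees are [2, 2, 2, 2, 2, 1, 2, 1, 2], giving D = diag(2, 2, 2, 2, 2, 1, 2, 1, 2) and L = D - A. L is symmetric positive semidefinite, so every eigenvalue is real and nonnegative. The 2 zero eigenvalues correspond to the 2 connected components.

[0, 0, 0.3820, 1.3820, 2, 2, 2.6180, 3.6180, 4]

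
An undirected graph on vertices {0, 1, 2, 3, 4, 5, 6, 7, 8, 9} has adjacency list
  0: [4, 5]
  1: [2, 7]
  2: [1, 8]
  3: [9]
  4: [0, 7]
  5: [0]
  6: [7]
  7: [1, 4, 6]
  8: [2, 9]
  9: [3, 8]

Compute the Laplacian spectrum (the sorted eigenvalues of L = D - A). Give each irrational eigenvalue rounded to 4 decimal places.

With the vertex order [0, 1, 2, 3, 4, 5, 6, 7, 8, 9], the degrees are [2, 2, 2, 1, 2, 1, 1, 3, 2, 2], giving D = diag(2, 2, 2, 1, 2, 1, 1, 3, 2, 2) and L = D - A. The multiplicity of 0 as a Laplacian eigenvalue equals the number of connected components. There is one zero in the spectrum, matching the 1 component.

[0, 0.1172, 0.3820, 0.7586, 1.3820, 1.6674, 2.6180, 3.0846, 3.6180, 4.3721]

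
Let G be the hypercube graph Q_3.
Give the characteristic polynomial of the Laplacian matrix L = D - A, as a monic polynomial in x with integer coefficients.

The graph has 8 vertices and degree multiset [3, 3, 3, 3, 3, 3, 3, 3]; D is the diagonal matrix of degrees and L = D - A. L has integer entries, so p(x) = det(xI - L) has integer coefficients. Expanding the determinant yields x^8 - 24x^7 + 240x^6 - 1296x^5 + 4080x^4 - 7488x^3 + 7424x^2 - 3072x. Since p(0) = det(-L) = 0, x divides p(x). The largest eigenvalue, 6, is at most the vertex count 8.

x^8 - 24x^7 + 240x^6 - 1296x^5 + 4080x^4 - 7488x^3 + 7424x^2 - 3072x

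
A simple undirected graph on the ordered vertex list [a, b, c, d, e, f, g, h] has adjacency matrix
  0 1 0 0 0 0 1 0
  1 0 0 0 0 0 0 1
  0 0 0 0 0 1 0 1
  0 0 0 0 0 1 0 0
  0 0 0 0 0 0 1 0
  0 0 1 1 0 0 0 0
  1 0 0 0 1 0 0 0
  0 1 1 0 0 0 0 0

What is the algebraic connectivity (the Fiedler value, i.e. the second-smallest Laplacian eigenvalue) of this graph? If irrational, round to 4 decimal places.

Each diagonal entry of L is the vertex degree and each off-diagonal entry is -1 where an edge is present, 0 otherwise; in the order [a, b, c, d, e, f, g, h] the diagonal is [2, 2, 2, 1, 1, 2, 2, 2]. The smallest Laplacian eigenvalue is always 0. The next one, lambda_2 = 0.1522, measures how hard the graph is to disconnect: larger values mean better connectivity.

0.1522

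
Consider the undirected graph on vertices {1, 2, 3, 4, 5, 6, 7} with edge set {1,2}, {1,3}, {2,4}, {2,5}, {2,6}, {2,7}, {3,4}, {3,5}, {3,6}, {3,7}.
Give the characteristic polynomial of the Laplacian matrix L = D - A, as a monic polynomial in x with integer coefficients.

x^7 - 20x^6 + 155x^5 - 600x^4 + 1240x^3 - 1312x^2 + 560x

Each diagonal entry of L is the vertex degree and each off-diagonal entry is -1 where an edge is present, 0 otherwise; in the order [1, 2, 3, 4, 5, 6, 7] the diagonal is [2, 5, 5, 2, 2, 2, 2]. L has integer entries, so p(x) = det(xI - L) has integer coefficients. Expanding the determinant yields x^7 - 20x^6 + 155x^5 - 600x^4 + 1240x^3 - 1312x^2 + 560x. The constant term is 0 because L is singular (the all-ones vector lies in its kernel). There is one zero in the spectrum, matching the 1 component.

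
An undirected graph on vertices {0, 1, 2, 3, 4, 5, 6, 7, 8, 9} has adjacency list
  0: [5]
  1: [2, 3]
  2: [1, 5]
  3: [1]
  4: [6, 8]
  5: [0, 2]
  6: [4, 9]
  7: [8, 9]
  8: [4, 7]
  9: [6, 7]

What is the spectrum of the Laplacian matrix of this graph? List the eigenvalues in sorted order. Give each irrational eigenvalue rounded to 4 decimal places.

Reading degrees in the order [0, 1, 2, 3, 4, 5, 6, 7, 8, 9] gives [1, 2, 2, 1, 2, 2, 2, 2, 2, 2]; set D = diag(1, 2, 2, 1, 2, 2, 2, 2, 2, 2) and form L = D - A. L is symmetric positive semidefinite, so every eigenvalue is real and nonnegative. The 2 zero eigenvalues correspond to the 2 connected components. The largest eigenvalue, 3.6180, is at most the vertex count 10.

[0, 0, 0.3820, 1.3820, 1.3820, 1.3820, 2.6180, 3.6180, 3.6180, 3.6180]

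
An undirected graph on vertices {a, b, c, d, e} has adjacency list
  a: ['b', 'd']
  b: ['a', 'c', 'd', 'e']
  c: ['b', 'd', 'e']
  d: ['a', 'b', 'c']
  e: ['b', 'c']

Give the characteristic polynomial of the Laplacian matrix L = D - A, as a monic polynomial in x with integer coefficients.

Each diagonal entry of L is the vertex degree and each off-diagonal entry is -1 where an edge is present, 0 otherwise; in the order [a, b, c, d, e] the diagonal is [2, 4, 3, 3, 2]. L has integer entries, so p(x) = det(xI - L) has integer coefficients. Expanding the determinant yields x^5 - 14x^4 + 70x^3 - 146x^2 + 105x. Since p(0) = det(-L) = 0, x divides p(x).

x^5 - 14x^4 + 70x^3 - 146x^2 + 105x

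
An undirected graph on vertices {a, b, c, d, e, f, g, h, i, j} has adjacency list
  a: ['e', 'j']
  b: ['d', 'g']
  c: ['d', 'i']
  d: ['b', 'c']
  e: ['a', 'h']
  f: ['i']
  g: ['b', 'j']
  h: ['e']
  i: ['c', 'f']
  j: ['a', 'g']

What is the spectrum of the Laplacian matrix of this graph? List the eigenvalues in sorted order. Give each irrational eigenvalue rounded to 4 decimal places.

Reading degrees in the order [a, b, c, d, e, f, g, h, i, j] gives [2, 2, 2, 2, 2, 1, 2, 1, 2, 2]; set D = diag(2, 2, 2, 2, 2, 1, 2, 1, 2, 2) and form L = D - A. Diagonalising L (or applying a numerical eigensolver to the 10x10 matrix) gives the spectrum above. The eigenvalues sum to 18, which equals trace(L) = 2|E|.

[0, 0.0979, 0.3820, 0.8244, 1.3820, 2, 2.6180, 3.1756, 3.6180, 3.9021]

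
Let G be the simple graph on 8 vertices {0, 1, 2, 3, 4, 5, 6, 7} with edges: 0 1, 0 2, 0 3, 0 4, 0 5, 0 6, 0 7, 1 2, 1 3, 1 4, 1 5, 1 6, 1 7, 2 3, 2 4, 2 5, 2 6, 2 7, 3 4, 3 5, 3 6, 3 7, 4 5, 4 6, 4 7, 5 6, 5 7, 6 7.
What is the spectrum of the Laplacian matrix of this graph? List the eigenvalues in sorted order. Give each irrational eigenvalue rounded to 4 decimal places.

[0, 8, 8, 8, 8, 8, 8, 8]

Each diagonal entry of L is the vertex degree and each off-diagonal entry is -1 where an edge is present, 0 otherwise; in the order [0, 1, 2, 3, 4, 5, 6, 7] the diagonal is [7, 7, 7, 7, 7, 7, 7, 7]. Since every row of L sums to 0, the all-ones vector is in the kernel and 0 is an eigenvalue. There is one zero in the spectrum, matching the 1 component.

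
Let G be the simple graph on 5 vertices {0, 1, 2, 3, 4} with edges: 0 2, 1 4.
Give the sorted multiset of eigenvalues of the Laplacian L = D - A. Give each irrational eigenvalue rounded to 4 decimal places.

Reading degrees in the order [0, 1, 2, 3, 4] gives [1, 1, 1, 0, 1]; set D = diag(1, 1, 1, 0, 1) and form L = D - A. Diagonalising L (or applying a numerical eigensolver to the 5x5 matrix) gives the spectrum above. The 3 zero eigenvalues correspond to the 3 connected components.

[0, 0, 0, 2, 2]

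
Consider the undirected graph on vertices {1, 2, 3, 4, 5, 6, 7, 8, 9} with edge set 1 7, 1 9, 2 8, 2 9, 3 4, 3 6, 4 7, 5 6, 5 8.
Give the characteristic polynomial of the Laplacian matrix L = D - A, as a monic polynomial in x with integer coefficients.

x^9 - 18x^8 + 135x^7 - 546x^6 + 1287x^5 - 1782x^4 + 1386x^3 - 540x^2 + 81x

Each diagonal entry of L is the vertex degree and each off-diagonal entry is -1 where an edge is present, 0 otherwise; in the order [1, 2, 3, 4, 5, 6, 7, 8, 9] the diagonal is [2, 2, 2, 2, 2, 2, 2, 2, 2]. Computing det(xI - L) by cofactor expansion (or equivalently via sum-over-permutations) gives x^9 - 18x^8 + 135x^7 - 546x^6 + 1287x^5 - 1782x^4 + 1386x^3 - 540x^2 + 81x. Since p(0) = det(-L) = 0, x divides p(x). The largest eigenvalue, 3.8794, is at most the vertex count 9. The eigenvalues sum to 18, which equals trace(L) = 2|E|.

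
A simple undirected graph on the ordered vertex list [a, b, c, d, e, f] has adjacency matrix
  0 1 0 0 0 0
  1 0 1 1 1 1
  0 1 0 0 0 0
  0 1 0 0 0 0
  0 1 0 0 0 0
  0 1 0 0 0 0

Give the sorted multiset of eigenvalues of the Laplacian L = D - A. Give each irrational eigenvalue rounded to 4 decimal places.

[0, 1, 1, 1, 1, 6]

With the vertex order [a, b, c, d, e, f], the degrees are [1, 5, 1, 1, 1, 1], giving D = diag(1, 5, 1, 1, 1, 1) and L = D - A. The multiplicity of 0 as a Laplacian eigenvalue equals the number of connected components. The single zero eigenvalue shows the graph is connected.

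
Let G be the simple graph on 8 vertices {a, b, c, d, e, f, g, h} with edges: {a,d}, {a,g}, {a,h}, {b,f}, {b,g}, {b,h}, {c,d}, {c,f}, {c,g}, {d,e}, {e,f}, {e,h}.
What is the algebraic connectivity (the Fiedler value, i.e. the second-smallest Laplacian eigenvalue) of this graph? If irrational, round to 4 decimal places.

Reading degrees in the order [a, b, c, d, e, f, g, h] gives [3, 3, 3, 3, 3, 3, 3, 3]; set D = diag(3, 3, 3, 3, 3, 3, 3, 3) and form L = D - A. The sorted Laplacian eigenvalues are [0, 2, 2, 2, 4, 4, 4, 6]; the algebraic connectivity is the second entry, 2. There is one zero in the spectrum, matching the 1 component.

2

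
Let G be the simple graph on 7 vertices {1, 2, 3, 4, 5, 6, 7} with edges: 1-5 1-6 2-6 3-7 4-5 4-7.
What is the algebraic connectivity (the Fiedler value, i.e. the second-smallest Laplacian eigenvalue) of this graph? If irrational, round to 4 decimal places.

0.1981

Each diagonal entry of L is the vertex degree and each off-diagonal entry is -1 where an edge is present, 0 otherwise; in the order [1, 2, 3, 4, 5, 6, 7] the diagonal is [2, 1, 1, 2, 2, 2, 2]. The sorted Laplacian eigenvalues are [0, 0.1981, 0.7530, 1.5550, 2.4450, 3.2470, 3.8019]; the algebraic connectivity is the second entry, 0.1981. The eigenvalues sum to 12, which equals trace(L) = 2|E|. There is one zero in the spectrum, matching the 1 component.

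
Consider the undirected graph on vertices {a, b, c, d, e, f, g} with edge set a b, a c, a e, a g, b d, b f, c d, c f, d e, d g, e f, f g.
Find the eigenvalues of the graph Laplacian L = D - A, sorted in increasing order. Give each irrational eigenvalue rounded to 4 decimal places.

[0, 3, 3, 3, 4, 4, 7]

Each diagonal entry of L is the vertex degree and each off-diagonal entry is -1 where an edge is present, 0 otherwise; in the order [a, b, c, d, e, f, g] the diagonal is [4, 3, 3, 4, 3, 4, 3]. The multiplicity of 0 as a Laplacian eigenvalue equals the number of connected components. There is one zero in the spectrum, matching the 1 component.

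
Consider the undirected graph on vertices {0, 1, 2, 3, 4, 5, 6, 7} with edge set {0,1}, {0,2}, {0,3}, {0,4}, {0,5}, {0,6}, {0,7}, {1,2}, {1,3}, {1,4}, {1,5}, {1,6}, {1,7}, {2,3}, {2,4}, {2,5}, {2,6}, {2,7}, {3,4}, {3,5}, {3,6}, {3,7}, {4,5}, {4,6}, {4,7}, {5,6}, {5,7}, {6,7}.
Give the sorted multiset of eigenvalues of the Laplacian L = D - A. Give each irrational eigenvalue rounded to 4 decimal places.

Each diagonal entry of L is the vertex degree and each off-diagonal entry is -1 where an edge is present, 0 otherwise; in the order [0, 1, 2, 3, 4, 5, 6, 7] the diagonal is [7, 7, 7, 7, 7, 7, 7, 7]. Since every row of L sums to 0, the all-ones vector is in the kernel and 0 is an eigenvalue. By the matrix-tree theorem the graph has (1/8) * product of the nonzero eigenvalues = 262144 spanning trees. The largest eigenvalue, 8, is at most the vertex count 8.

[0, 8, 8, 8, 8, 8, 8, 8]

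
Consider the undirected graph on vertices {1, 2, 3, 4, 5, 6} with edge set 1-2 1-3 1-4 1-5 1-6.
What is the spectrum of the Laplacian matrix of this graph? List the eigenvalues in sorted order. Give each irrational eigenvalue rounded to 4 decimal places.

With the vertex order [1, 2, 3, 4, 5, 6], the degrees are [5, 1, 1, 1, 1, 1], giving D = diag(5, 1, 1, 1, 1, 1) and L = D - A. Since every row of L sums to 0, the all-ones vector is in the kernel and 0 is an eigenvalue. There is one zero in the spectrum, matching the 1 component. The largest eigenvalue, 6, is at most the vertex count 6.

[0, 1, 1, 1, 1, 6]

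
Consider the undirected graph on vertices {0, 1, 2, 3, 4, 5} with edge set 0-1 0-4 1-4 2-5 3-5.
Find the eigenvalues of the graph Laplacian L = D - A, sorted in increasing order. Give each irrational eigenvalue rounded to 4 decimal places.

With the vertex order [0, 1, 2, 3, 4, 5], the degrees are [2, 2, 1, 1, 2, 2], giving D = diag(2, 2, 1, 1, 2, 2) and L = D - A. Since every row of L sums to 0, the all-ones vector is in the kernel and 0 is an eigenvalue. The 2 zero eigenvalues correspond to the 2 connected components. There are 2 zeros in the spectrum, matching the 2 components.

[0, 0, 1, 3, 3, 3]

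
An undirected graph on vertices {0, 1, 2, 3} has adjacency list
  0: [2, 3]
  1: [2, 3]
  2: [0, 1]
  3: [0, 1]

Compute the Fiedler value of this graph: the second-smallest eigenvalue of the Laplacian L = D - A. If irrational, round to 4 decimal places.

2

Each diagonal entry of L is the vertex degree and each off-diagonal entry is -1 where an edge is present, 0 otherwise; in the order [0, 1, 2, 3] the diagonal is [2, 2, 2, 2]. Computing the eigenvalues of L and sorting gives [0, 2, 2, 4]. The Fiedler value lambda_2 = 2 is strictly positive, so the graph is connected.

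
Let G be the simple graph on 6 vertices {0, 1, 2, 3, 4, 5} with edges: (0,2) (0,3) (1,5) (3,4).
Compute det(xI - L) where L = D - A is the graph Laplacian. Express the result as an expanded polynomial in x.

x^6 - 8x^5 + 22x^4 - 24x^3 + 8x^2

With the vertex order [0, 1, 2, 3, 4, 5], the degrees are [2, 1, 1, 2, 1, 1], giving D = diag(2, 1, 1, 2, 1, 1) and L = D - A. L has integer entries, so p(x) = det(xI - L) has integer coefficients. Expanding the determinant yields x^6 - 8x^5 + 22x^4 - 24x^3 + 8x^2. The constant term is 0 because L is singular (the all-ones vector lies in its kernel). The largest eigenvalue, 3.4142, is at most the vertex count 6.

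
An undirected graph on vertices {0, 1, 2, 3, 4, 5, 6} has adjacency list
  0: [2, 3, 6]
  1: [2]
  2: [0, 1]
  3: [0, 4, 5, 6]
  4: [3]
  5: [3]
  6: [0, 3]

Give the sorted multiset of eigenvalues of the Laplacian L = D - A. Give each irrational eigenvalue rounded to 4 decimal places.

Each diagonal entry of L is the vertex degree and each off-diagonal entry is -1 where an edge is present, 0 otherwise; in the order [0, 1, 2, 3, 4, 5, 6] the diagonal is [3, 1, 2, 4, 1, 1, 2]. The multiplicity of 0 as a Laplacian eigenvalue equals the number of connected components. The single zero eigenvalue shows the graph is connected.

[0, 0.3679, 1, 1.1897, 2.3732, 3.9464, 5.1228]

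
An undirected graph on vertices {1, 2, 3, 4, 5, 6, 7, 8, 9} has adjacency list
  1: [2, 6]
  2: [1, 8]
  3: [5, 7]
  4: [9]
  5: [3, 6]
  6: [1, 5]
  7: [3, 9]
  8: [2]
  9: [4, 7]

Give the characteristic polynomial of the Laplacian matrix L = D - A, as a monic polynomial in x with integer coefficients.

With the vertex order [1, 2, 3, 4, 5, 6, 7, 8, 9], the degrees are [2, 2, 2, 1, 2, 2, 2, 1, 2], giving D = diag(2, 2, 2, 1, 2, 2, 2, 1, 2) and L = D - A. Computing det(xI - L) by cofactor expansion (or equivalently via sum-over-permutations) gives x^9 - 16x^8 + 105x^7 - 364x^6 + 715x^5 - 792x^4 + 462x^3 - 120x^2 + 9x. The constant term is 0 because L is singular (the all-ones vector lies in its kernel). By the matrix-tree theorem the graph has (1/9) * product of the nonzero eigenvalues = 1 spanning tree.

x^9 - 16x^8 + 105x^7 - 364x^6 + 715x^5 - 792x^4 + 462x^3 - 120x^2 + 9x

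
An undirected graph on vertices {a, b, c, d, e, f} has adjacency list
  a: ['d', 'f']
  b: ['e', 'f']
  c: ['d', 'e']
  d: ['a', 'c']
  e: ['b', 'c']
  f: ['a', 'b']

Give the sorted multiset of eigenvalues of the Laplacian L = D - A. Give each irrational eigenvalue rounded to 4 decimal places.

Reading degrees in the order [a, b, c, d, e, f] gives [2, 2, 2, 2, 2, 2]; set D = diag(2, 2, 2, 2, 2, 2) and form L = D - A. Since every row of L sums to 0, the all-ones vector is in the kernel and 0 is an eigenvalue. The single zero eigenvalue shows the graph is connected.

[0, 1, 1, 3, 3, 4]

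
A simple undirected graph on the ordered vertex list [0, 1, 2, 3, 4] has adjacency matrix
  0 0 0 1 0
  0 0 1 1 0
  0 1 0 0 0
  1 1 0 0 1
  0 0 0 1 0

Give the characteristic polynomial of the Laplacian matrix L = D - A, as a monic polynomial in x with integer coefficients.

x^5 - 8x^4 + 20x^3 - 18x^2 + 5x

Each diagonal entry of L is the vertex degree and each off-diagonal entry is -1 where an edge is present, 0 otherwise; in the order [0, 1, 2, 3, 4] the diagonal is [1, 2, 1, 3, 1]. Computing det(xI - L) by cofactor expansion (or equivalently via sum-over-permutations) gives x^5 - 8x^4 + 20x^3 - 18x^2 + 5x. The coefficient of x^4 equals -trace(L) = -8, matching the sum of degrees. The largest eigenvalue, 4.1701, is at most the vertex count 5.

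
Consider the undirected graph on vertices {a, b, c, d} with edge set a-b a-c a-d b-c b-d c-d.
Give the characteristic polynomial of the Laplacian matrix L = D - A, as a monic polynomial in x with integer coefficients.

Each diagonal entry of L is the vertex degree and each off-diagonal entry is -1 where an edge is present, 0 otherwise; in the order [a, b, c, d] the diagonal is [3, 3, 3, 3]. Computing det(xI - L) by cofactor expansion (or equivalently via sum-over-permutations) gives x^4 - 12x^3 + 48x^2 - 64x. The coefficient of x^3 equals -trace(L) = -12, matching the sum of degrees. There is one zero in the spectrum, matching the 1 component. The largest eigenvalue, 4, is at most the vertex count 4.

x^4 - 12x^3 + 48x^2 - 64x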